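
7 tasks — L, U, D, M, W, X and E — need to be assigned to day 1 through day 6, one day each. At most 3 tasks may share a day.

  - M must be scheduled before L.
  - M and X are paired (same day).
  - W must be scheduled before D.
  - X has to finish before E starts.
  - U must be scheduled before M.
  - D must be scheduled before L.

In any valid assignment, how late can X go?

X must be in the same day as M, which can't be before day 2, so X is at least day 2; downstream work caps X at day 5.
X at day 5 is achievable: D in day 2, U in day 1, W in day 1, L in day 6, X in day 5, E in day 6, M in day 5.

day 5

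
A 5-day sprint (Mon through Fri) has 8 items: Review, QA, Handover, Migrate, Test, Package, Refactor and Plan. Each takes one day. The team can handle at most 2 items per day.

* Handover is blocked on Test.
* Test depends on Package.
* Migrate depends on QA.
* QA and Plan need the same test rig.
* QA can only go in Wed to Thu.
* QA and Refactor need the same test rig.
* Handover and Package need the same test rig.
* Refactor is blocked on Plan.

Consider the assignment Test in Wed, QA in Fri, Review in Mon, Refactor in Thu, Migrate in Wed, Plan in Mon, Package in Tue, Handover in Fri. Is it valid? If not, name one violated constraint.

Test depends on Package — holds.
QA and Plan need the same test rig — holds.
QA and Refactor need the same test rig — holds.
QA can only go in Wed to Thu — violated.
Refactor is blocked on Plan — holds.
Handover and Package need the same test rig — holds.
Handover is blocked on Test — holds.
The team can handle at most 2 items per day — holds.
Migrate depends on QA — violated.

Invalid. Migrate depends on QA.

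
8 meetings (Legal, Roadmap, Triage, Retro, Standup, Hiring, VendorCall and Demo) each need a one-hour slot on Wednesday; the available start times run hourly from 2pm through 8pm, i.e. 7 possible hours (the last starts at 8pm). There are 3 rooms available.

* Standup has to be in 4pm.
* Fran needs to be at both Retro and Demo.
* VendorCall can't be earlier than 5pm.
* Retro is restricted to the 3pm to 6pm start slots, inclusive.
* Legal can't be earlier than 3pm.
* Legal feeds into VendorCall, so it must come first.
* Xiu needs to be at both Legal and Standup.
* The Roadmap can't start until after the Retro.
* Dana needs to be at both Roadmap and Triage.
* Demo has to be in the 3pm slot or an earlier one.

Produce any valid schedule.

Roadmap -> 4pm, Demo -> 2pm, VendorCall -> 5pm, Hiring -> 2pm, Triage -> 2pm, Retro -> 3pm, Legal -> 3pm, Standup -> 4pm

Checking: Retro(3pm) before Roadmap(4pm); Legal(3pm) before VendorCall(5pm); Retro(3pm) != Demo(2pm); Legal(3pm) != Standup(4pm); Roadmap(4pm) != Triage(2pm); Retro=3pm in [3pm,6pm]; Legal=3pm in [3pm,8pm]; VendorCall=5pm in [5pm,8pm]; Standup=4pm in [4pm,4pm]; Demo=2pm in [2pm,3pm]; max 3 per hour (cap 3).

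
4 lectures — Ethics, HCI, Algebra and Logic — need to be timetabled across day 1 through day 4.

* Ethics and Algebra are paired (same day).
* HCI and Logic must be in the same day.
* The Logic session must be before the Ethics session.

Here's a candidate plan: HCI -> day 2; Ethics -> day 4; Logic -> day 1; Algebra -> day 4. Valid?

Invalid. HCI and Logic must be in the same day.

The Logic session must be before the Ethics session — holds.
Ethics and Algebra are paired (same day) — holds.
HCI and Logic must be in the same day — violated.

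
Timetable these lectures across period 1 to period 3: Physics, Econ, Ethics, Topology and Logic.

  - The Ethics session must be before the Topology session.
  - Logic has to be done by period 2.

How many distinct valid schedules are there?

Splitting on Physics: it can be period 1 (18), period 2 (18), period 3 (18). Listing each branch's schedules as (Econ, Ethics, Topology, Logic) by period number:
Physics=period 1: (1,1,2,1) (1,1,2,2) (1,1,3,1) (1,1,3,2) (1,2,3,1) (1,2,3,2) (2,1,2,1) (2,1,2,2) (2,1,3,1) (2,1,3,2) (2,2,3,1) (2,2,3,2) (3,1,2,1) (3,1,2,2) (3,1,3,1) (3,1,3,2) (3,2,3,1) (3,2,3,2) — 18.
Physics=period 2: (1,1,2,1) (1,1,2,2) (1,1,3,1) (1,1,3,2) (1,2,3,1) (1,2,3,2) (2,1,2,1) (2,1,2,2) (2,1,3,1) (2,1,3,2) (2,2,3,1) (2,2,3,2) (3,1,2,1) (3,1,2,2) (3,1,3,1) (3,1,3,2) (3,2,3,1) (3,2,3,2) — 18.
Physics=period 3: (1,1,2,1) (1,1,2,2) (1,1,3,1) (1,1,3,2) (1,2,3,1) (1,2,3,2) (2,1,2,1) (2,1,2,2) (2,1,3,1) (2,1,3,2) (2,2,3,1) (2,2,3,2) (3,1,2,1) (3,1,2,2) (3,1,3,1) (3,1,3,2) (3,2,3,1) (3,2,3,2) — 18.
Summing: 18 + 18 + 18 = 54.

54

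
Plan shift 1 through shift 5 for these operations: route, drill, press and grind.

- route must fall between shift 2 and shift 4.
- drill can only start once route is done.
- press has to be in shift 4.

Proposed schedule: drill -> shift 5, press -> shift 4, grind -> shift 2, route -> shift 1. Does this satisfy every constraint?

No — it violates: route must fall between shift 2 and shift 4

press has to be in shift 4 — holds.
route must fall between shift 2 and shift 4 — violated.
drill can only start once route is done — holds.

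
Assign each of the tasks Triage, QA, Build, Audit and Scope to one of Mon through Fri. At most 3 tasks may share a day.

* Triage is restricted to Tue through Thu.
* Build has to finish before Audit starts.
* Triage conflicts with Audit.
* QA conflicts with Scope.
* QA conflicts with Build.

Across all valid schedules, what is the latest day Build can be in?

Downstream work caps Build at Thu.
Build at Thu is achievable: Scope -> Tue; Triage -> Tue; QA -> Mon; Build -> Thu; Audit -> Fri.

Thu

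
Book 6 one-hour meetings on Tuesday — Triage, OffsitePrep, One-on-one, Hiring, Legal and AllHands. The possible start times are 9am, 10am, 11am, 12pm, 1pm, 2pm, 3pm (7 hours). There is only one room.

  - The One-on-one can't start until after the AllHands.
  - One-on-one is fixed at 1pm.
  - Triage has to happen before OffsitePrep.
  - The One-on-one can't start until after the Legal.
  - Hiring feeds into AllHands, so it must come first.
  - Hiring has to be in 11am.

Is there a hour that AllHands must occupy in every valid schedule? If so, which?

Hiring is fixed at 11am and must come before AllHands, so AllHands is at least 12pm.
One-on-one is fixed at 1pm and must come after AllHands, so AllHands is at most 12pm.
So AllHands must be 12pm.

12pm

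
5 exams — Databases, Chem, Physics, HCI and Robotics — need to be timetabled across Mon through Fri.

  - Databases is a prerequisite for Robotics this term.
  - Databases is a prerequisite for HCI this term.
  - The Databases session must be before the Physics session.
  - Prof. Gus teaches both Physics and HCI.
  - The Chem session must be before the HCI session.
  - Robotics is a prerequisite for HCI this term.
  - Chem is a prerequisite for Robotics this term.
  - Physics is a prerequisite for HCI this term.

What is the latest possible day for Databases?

Wed

Downstream work caps Databases at Wed.
Databases at Wed is achievable: HCI in Fri; Databases in Wed; Robotics in Thu; Physics in Thu; Chem in Mon.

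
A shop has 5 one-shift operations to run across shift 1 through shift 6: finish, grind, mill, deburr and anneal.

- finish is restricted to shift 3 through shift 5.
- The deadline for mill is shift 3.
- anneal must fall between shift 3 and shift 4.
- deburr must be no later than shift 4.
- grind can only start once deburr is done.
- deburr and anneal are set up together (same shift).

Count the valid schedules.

Splitting on finish: it can be shift 3 (15), shift 4 (15), shift 5 (15). Listing each branch's schedules as (grind, mill, deburr, anneal) by shift number:
finish=shift 3: (4,1,3,3) (4,2,3,3) (4,3,3,3) (5,1,3,3) (5,1,4,4) (5,2,3,3) (5,2,4,4) (5,3,3,3) (5,3,4,4) (6,1,3,3) (6,1,4,4) (6,2,3,3) (6,2,4,4) (6,3,3,3) (6,3,4,4) — 15.
finish=shift 4: (4,1,3,3) (4,2,3,3) (4,3,3,3) (5,1,3,3) (5,1,4,4) (5,2,3,3) (5,2,4,4) (5,3,3,3) (5,3,4,4) (6,1,3,3) (6,1,4,4) (6,2,3,3) (6,2,4,4) (6,3,3,3) (6,3,4,4) — 15.
finish=shift 5: (4,1,3,3) (4,2,3,3) (4,3,3,3) (5,1,3,3) (5,1,4,4) (5,2,3,3) (5,2,4,4) (5,3,3,3) (5,3,4,4) (6,1,3,3) (6,1,4,4) (6,2,3,3) (6,2,4,4) (6,3,3,3) (6,3,4,4) — 15.
Summing: 15 + 15 + 15 = 45.

45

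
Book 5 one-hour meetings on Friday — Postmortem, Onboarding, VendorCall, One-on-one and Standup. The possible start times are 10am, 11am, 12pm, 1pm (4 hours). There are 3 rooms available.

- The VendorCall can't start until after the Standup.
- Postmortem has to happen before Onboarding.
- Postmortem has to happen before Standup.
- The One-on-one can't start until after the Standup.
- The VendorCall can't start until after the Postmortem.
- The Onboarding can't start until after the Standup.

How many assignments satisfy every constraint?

10

Splitting on Postmortem: it can be 10am (9), 11am (1). Listing each branch's schedules as (Onboarding, VendorCall, One-on-one, Standup):
Postmortem=10am: (12pm,12pm,12pm,11am) (12pm,12pm,1pm,11am) (12pm,1pm,12pm,11am) (12pm,1pm,1pm,11am) (1pm,12pm,12pm,11am) (1pm,12pm,1pm,11am) (1pm,1pm,12pm,11am) (1pm,1pm,1pm,11am) (1pm,1pm,1pm,12pm) — 9.
Postmortem=11am: (1pm,1pm,1pm,12pm) — 1.
Summing: 9 + 1 = 10.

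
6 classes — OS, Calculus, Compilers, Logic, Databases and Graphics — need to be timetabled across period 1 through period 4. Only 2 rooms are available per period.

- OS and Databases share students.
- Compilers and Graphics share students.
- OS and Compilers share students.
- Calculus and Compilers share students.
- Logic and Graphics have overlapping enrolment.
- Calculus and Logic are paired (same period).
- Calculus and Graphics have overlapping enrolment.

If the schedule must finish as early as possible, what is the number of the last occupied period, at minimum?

period 3

With at most 2 per period and 6 classes, at least 3 periods are needed.
3 works (last occupied period: period 3): for example Graphics=period 1; Databases=period 3; Compilers=period 3; Calculus=period 2; Logic=period 2; OS=period 1.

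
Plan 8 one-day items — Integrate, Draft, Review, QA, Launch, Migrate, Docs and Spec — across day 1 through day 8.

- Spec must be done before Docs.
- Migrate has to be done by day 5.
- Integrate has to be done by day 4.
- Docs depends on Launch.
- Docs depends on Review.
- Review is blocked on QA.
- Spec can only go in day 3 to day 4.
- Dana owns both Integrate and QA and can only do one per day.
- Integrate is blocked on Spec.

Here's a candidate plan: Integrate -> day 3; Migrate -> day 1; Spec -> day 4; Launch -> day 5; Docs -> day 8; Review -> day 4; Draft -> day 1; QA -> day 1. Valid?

Invalid. Integrate is blocked on Spec.

Integrate is blocked on Spec — violated.
Migrate has to be done by day 5 — holds.
Spec can only go in day 3 to day 4 — holds.
Docs depends on Launch — holds.
Review is blocked on QA — holds.
Docs depends on Review — holds.
Dana owns both Integrate and QA and can only do one per day — holds.
Integrate has to be done by day 4 — holds.
Spec must be done before Docs — holds.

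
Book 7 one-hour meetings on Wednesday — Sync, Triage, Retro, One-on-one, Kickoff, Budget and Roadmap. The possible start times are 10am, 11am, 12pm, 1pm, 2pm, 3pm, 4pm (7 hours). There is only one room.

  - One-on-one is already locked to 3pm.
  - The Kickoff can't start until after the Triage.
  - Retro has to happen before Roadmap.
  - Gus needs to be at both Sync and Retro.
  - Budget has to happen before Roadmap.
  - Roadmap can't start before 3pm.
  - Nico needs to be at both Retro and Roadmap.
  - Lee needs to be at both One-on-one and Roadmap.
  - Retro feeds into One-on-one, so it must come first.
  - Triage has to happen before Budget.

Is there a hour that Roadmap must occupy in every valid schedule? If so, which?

4pm

Roadmap's window is 3pm–4pm.
One-on-one is fixed at 3pm, and Roadmap can't share a hour with One-on-one.
So Roadmap must be 4pm.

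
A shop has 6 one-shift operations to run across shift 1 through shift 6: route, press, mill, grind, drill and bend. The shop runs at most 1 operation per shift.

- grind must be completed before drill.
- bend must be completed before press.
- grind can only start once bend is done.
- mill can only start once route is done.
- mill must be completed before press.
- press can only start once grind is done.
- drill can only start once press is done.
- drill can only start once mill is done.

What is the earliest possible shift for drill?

Precedence pushes drill to at least shift 4.
drill at shift 6 is achievable: press -> shift 5; bend -> shift 3; drill -> shift 6; mill -> shift 2; route -> shift 1; grind -> shift 4.
Nothing earlier works — the capacity limit rule out every shift before shift 6.

shift 6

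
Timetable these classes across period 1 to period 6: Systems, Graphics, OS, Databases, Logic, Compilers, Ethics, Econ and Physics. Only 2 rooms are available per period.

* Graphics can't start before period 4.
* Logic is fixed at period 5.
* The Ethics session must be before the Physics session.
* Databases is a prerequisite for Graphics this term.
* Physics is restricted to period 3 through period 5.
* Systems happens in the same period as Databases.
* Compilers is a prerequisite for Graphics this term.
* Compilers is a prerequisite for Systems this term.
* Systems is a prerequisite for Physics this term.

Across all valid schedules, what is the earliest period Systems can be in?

period 2

Precedence pushes Systems to at least period 2; downstream work caps Systems at period 4.
Systems at period 2 is achievable: Logic in period 5; OS in period 3; Systems in period 2; Econ in period 4; Compilers in period 1; Graphics in period 4; Physics in period 3; Databases in period 2; Ethics in period 1.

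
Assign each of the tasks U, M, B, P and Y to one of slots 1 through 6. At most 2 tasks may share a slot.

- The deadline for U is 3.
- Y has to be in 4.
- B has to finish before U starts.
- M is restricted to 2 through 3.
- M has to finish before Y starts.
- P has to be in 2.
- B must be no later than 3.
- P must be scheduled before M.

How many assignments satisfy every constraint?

3

Enumerating: M in 3, P in 2, Y in 4, B in 1, U in 2 | B -> 1; P -> 2; Y -> 4; M -> 3; U -> 3 | Y=4; B=2; U=3; M=3; P=2.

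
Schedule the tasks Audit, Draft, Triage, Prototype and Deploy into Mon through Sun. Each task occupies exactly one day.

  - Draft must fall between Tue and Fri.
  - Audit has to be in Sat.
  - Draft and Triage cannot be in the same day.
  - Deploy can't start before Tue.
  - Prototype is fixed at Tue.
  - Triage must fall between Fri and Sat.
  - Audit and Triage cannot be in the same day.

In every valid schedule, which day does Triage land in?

Triage's window is Fri–Sat.
Audit is fixed at Sat, and Triage can't share a day with Audit.
So Triage must be Fri.

Fri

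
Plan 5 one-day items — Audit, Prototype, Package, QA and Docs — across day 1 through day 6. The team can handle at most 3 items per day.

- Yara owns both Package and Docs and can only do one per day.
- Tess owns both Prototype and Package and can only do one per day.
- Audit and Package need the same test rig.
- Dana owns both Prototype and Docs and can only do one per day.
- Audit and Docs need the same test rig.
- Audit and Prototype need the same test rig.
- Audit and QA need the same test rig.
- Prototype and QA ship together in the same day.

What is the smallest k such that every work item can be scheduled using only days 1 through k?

4 days

With at most 3 per day and 5 work items, at least 2 days are needed.
Those bounds only give 2; check 3 days directly (anything shorter is at least as hard).
Could 3 days be enough, i.e. nothing placed later than day 3? No: Audit, Prototype, Package and Docs must all be in different days (Audit/Prototype can't share; Audit/Package can't share; Audit/Docs can't share; Prototype/Package can't share; Prototype/Docs can't share; Package/Docs can't share), but only 3 days are available: 4 work items can't fit in 3 distinct days.
So 3 days is not enough.
4 works (last occupied day: day 4): for example Audit in day 1, Package in day 3, QA in day 2, Docs in day 4, Prototype in day 2.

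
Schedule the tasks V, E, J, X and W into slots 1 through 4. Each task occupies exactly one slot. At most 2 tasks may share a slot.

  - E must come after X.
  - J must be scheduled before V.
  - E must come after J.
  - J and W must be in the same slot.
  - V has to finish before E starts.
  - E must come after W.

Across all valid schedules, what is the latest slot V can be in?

Precedence pushes V to at least 2; downstream work caps V at 3.
V at 3 is achievable: E in 4; X in 2; J in 1; W in 1; V in 3.

3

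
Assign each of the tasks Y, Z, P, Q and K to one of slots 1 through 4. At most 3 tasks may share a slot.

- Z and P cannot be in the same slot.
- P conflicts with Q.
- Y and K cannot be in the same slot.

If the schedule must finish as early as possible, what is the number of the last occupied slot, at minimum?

2

With at most 3 per slot and 5 tasks, at least 2 slots are needed.
2 works (last occupied slot: 2): for example K=2, Z=1, P=2, Y=1, Q=1.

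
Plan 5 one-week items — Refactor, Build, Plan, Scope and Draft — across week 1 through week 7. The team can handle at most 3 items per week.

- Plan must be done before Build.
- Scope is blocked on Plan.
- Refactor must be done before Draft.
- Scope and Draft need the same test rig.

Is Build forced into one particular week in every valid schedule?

Build can be week 2 (e.g. Draft -> week 3, Plan -> week 1, Build -> week 2, Refactor -> week 1, Scope -> week 2) or week 3 (e.g. Plan in week 1, Draft in week 3, Refactor in week 1, Build in week 3, Scope in week 2).

No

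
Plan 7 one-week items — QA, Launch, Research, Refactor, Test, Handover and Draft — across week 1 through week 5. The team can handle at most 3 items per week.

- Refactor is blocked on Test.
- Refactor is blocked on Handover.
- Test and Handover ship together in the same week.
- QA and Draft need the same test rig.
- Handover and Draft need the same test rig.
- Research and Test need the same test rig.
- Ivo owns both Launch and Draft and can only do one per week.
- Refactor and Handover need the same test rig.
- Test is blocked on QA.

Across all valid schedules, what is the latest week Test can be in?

week 4

Precedence pushes Test to at least week 2; downstream work caps Test at week 4.
Test at week 4 is achievable: QA -> week 1; Refactor -> week 5; Draft -> week 2; Launch -> week 1; Research -> week 1; Test -> week 4; Handover -> week 4.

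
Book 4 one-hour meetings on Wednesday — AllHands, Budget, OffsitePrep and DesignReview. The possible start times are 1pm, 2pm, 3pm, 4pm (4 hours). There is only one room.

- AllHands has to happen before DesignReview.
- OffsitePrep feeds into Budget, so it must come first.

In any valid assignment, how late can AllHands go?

3pm

Downstream work caps AllHands at 3pm.
AllHands at 3pm is achievable: OffsitePrep in 1pm; DesignReview in 4pm; Budget in 2pm; AllHands in 3pm.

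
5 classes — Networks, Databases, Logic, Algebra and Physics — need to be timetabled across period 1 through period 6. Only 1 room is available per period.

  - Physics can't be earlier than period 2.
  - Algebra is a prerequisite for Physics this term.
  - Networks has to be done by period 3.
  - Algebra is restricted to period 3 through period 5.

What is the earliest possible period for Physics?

period 4

Physics is available from period 2; precedence pushes Physics to at least period 4.
Physics at period 4 is achievable: Databases -> period 2, Physics -> period 4, Algebra -> period 3, Logic -> period 5, Networks -> period 1.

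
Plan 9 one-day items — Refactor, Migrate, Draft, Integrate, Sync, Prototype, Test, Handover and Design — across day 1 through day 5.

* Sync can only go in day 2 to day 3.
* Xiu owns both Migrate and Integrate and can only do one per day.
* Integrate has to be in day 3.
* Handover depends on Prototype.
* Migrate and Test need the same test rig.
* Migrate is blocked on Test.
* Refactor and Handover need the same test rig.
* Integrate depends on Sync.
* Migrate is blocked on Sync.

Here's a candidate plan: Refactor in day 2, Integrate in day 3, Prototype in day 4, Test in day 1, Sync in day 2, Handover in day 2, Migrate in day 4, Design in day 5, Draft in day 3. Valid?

Migrate and Test need the same test rig — holds.
Migrate is blocked on Sync — holds.
Handover depends on Prototype — violated.
Integrate has to be in day 3 — holds.
Refactor and Handover need the same test rig — violated.
Sync can only go in day 2 to day 3 — holds.
Xiu owns both Migrate and Integrate and can only do one per day — holds.
Integrate depends on Sync — holds.
Migrate is blocked on Test — holds.

No. Refactor and Handover need the same test rig is not satisfied.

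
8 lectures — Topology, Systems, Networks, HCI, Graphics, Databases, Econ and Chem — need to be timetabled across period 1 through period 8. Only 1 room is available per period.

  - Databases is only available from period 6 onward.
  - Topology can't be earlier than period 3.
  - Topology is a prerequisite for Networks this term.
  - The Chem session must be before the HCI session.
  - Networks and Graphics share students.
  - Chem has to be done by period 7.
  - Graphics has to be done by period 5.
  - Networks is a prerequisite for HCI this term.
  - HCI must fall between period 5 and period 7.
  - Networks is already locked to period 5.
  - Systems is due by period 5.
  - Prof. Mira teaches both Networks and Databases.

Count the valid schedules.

60

Splitting on Topology: it can be period 3 (30), period 4 (30). Listing each branch's schedules as (Systems, Networks, HCI, Graphics, Databases, Econ, Chem) by period number:
Topology=period 3: (1,5,6,2,7,8,4) (1,5,6,2,8,7,4) (1,5,6,4,7,8,2) (1,5,6,4,8,7,2) (1,5,7,2,6,8,4) (1,5,7,2,8,4,6) (1,5,7,2,8,6,4) (1,5,7,4,6,8,2) (1,5,7,4,8,2,6) (1,5,7,4,8,6,2) (2,5,6,1,7,8,4) (2,5,6,1,8,7,4) (2,5,6,4,7,8,1) (2,5,6,4,8,7,1) (2,5,7,1,6,8,4) (2,5,7,1,8,4,6) (2,5,7,1,8,6,4) (2,5,7,4,6,8,1) (2,5,7,4,8,1,6) (2,5,7,4,8,6,1) (4,5,6,1,7,8,2) (4,5,6,1,8,7,2) (4,5,6,2,7,8,1) (4,5,6,2,8,7,1) (4,5,7,1,6,8,2) (4,5,7,1,8,2,6) (4,5,7,1,8,6,2) (4,5,7,2,6,8,1) (4,5,7,2,8,1,6) (4,5,7,2,8,6,1) — 30.
Topology=period 4: (1,5,6,2,7,8,3) (1,5,6,2,8,7,3) (1,5,6,3,7,8,2) (1,5,6,3,8,7,2) (1,5,7,2,6,8,3) (1,5,7,2,8,3,6) (1,5,7,2,8,6,3) (1,5,7,3,6,8,2) (1,5,7,3,8,2,6) (1,5,7,3,8,6,2) (2,5,6,1,7,8,3) (2,5,6,1,8,7,3) (2,5,6,3,7,8,1) (2,5,6,3,8,7,1) (2,5,7,1,6,8,3) (2,5,7,1,8,3,6) (2,5,7,1,8,6,3) (2,5,7,3,6,8,1) (2,5,7,3,8,1,6) (2,5,7,3,8,6,1) (3,5,6,1,7,8,2) (3,5,6,1,8,7,2) (3,5,6,2,7,8,1) (3,5,6,2,8,7,1) (3,5,7,1,6,8,2) (3,5,7,1,8,2,6) (3,5,7,1,8,6,2) (3,5,7,2,6,8,1) (3,5,7,2,8,1,6) (3,5,7,2,8,6,1) — 30.
Summing: 30 + 30 = 60.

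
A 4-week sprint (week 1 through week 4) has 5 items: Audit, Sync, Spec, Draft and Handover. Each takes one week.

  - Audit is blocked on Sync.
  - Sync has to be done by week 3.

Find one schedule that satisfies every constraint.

Spec in week 1, Handover in week 1, Audit in week 2, Sync in week 1, Draft in week 1

Checking: Sync(week 1) before Audit(week 2); Sync=week 1 in [week 1,week 3].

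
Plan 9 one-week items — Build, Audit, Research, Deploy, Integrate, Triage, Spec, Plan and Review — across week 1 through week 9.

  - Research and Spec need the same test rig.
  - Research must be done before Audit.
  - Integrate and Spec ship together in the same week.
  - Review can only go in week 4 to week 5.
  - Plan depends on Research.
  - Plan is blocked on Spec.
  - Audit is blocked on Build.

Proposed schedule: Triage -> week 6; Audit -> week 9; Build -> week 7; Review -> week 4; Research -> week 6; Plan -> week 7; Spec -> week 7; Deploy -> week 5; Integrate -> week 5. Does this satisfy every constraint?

Research must be done before Audit — holds.
Audit is blocked on Build — holds.
Plan is blocked on Spec — violated.
Research and Spec need the same test rig — holds.
Review can only go in week 4 to week 5 — holds.
Plan depends on Research — holds.
Integrate and Spec ship together in the same week — violated.

Invalid. Integrate and Spec ship together in the same week.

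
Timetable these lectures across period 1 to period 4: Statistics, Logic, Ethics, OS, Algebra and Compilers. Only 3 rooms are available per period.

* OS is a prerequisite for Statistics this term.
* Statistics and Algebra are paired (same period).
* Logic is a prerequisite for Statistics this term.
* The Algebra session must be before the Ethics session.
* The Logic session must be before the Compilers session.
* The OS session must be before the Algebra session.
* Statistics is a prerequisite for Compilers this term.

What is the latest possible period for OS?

Downstream work caps OS at period 2.
OS at period 2 is achievable: Logic -> period 1, OS -> period 2, Statistics -> period 3, Compilers -> period 4, Algebra -> period 3, Ethics -> period 4.

period 2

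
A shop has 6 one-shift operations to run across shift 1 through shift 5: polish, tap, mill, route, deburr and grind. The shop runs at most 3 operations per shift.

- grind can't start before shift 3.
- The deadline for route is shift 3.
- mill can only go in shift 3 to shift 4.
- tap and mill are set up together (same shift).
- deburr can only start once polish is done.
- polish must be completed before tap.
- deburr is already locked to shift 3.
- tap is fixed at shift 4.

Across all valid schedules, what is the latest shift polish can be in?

Downstream work caps polish at shift 2.
polish at shift 2 is achievable: mill=shift 4; deburr=shift 3; route=shift 1; polish=shift 2; tap=shift 4; grind=shift 3.

shift 2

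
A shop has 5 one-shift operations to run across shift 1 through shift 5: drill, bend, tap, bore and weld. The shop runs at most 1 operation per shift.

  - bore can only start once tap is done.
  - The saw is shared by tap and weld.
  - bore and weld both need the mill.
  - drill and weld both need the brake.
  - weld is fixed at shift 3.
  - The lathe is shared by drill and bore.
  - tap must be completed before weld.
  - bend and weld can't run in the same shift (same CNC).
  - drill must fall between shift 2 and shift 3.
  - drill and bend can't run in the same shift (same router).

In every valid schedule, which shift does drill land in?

shift 2

drill's window is shift 2–shift 3.
weld is fixed at shift 3, and drill can't share a shift with weld.
So drill must be shift 2.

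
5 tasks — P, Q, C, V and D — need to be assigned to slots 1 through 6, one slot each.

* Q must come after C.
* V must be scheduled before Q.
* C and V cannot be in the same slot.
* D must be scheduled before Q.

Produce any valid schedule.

Q=3; V=2; C=1; D=1; P=1

Checking: V(2) before Q(3); C(1) before Q(3); D(1) before Q(3); C(1) != V(2).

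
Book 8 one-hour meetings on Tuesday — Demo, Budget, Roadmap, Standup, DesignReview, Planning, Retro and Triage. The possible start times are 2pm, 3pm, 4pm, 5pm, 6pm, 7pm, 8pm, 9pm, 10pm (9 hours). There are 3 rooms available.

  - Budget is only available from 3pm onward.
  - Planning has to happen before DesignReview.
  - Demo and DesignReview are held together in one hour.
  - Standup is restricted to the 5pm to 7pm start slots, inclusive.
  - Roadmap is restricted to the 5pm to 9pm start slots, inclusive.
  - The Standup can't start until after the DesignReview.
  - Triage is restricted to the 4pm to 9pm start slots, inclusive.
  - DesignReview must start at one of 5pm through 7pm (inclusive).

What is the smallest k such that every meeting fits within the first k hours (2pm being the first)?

5

The precedence chain requires at least 3 distinct hours.
With at most 3 per hour and 8 meetings, at least 3 hours are needed.
Propagating the time windows through the other constraints, Standup can't land before 6pm — that is hour 5 counting from 2pm — so the schedule must run through at least 5 hours.
5 works (last occupied hour: 6pm): for example Triage in 4pm, DesignReview in 5pm, Planning in 2pm, Standup in 6pm, Roadmap in 5pm, Retro in 2pm, Demo in 5pm, Budget in 3pm.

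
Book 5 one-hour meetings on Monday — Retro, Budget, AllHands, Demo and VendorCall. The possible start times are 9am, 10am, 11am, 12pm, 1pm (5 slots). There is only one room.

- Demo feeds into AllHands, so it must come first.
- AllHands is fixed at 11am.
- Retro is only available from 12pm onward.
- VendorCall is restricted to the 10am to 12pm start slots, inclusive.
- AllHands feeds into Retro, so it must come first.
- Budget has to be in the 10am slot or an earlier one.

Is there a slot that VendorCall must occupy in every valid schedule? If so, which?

VendorCall is available from 10am; VendorCall's own window allows nothing later than 12pm.
So VendorCall is pinned to 12pm.

12pm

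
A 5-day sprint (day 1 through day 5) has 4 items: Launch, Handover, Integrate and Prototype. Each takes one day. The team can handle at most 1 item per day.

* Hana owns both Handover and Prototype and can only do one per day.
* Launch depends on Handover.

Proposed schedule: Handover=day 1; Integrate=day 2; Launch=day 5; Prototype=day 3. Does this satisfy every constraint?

Hana owns both Handover and Prototype and can only do one per day — holds.
The team can handle at most 1 item per day — holds.
Launch depends on Handover — holds.

Yes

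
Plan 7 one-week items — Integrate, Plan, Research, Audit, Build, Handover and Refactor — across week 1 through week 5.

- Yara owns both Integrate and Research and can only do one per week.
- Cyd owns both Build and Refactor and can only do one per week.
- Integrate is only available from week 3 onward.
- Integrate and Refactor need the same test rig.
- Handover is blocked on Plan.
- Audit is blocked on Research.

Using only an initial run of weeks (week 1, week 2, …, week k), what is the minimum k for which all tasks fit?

The precedence chain requires at least 2 distinct weeks.
Integrate can't be placed before week 3, so the schedule must run through at least week 3.
3 works (last occupied week: week 3): for example Research=week 1, Refactor=week 2, Integrate=week 3, Handover=week 2, Audit=week 2, Plan=week 1, Build=week 1.

3 weeks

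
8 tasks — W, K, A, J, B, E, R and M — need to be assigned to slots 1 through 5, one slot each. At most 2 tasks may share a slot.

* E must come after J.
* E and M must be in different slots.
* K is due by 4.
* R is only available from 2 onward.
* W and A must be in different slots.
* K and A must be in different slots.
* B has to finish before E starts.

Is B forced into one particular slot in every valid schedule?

No

B can be 1 (e.g. K=1, W=3, E=3, R=2, J=2, A=4, M=4, B=1) or 2 (e.g. W -> 3, R -> 2, B -> 2, E -> 3, A -> 4, J -> 1, K -> 1, M -> 4).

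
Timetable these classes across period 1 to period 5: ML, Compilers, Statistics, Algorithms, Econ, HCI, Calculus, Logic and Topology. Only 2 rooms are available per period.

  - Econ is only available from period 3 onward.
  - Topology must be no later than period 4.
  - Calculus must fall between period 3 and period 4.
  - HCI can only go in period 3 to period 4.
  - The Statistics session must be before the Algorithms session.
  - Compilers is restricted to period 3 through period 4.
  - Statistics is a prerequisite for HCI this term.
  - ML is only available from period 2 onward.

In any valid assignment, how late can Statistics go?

Downstream work caps Statistics at period 3.
Statistics at period 3 is achievable: Econ in period 5; ML in period 2; HCI in period 4; Compilers in period 3; Statistics in period 3; Algorithms in period 5; Logic in period 1; Topology in period 1; Calculus in period 4.

period 3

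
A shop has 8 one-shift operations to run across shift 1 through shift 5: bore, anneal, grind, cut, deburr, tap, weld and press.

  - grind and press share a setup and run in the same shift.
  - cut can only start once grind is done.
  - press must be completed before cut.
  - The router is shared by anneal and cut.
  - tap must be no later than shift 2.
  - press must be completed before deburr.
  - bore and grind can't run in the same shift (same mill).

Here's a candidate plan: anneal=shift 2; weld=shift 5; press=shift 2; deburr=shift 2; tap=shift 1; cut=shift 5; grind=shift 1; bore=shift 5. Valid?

press must be completed before deburr — violated.
bore and grind can't run in the same shift (same mill) — holds.
tap must be no later than shift 2 — holds.
cut can only start once grind is done — holds.
grind and press share a setup and run in the same shift — violated.
The router is shared by anneal and cut — holds.
press must be completed before cut — holds.

No — it violates: grind and press share a setup and run in the same shift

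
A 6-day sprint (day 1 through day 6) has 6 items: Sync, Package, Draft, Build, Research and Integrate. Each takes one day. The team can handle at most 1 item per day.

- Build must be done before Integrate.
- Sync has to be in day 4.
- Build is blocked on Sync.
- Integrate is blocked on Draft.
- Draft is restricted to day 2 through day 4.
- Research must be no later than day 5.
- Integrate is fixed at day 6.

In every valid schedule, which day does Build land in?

Sync is fixed at day 4 and must come before Build, so Build is at least day 5.
Integrate is fixed at day 6 and must come after Build, so Build is at most day 5.
So Build must be day 5.

day 5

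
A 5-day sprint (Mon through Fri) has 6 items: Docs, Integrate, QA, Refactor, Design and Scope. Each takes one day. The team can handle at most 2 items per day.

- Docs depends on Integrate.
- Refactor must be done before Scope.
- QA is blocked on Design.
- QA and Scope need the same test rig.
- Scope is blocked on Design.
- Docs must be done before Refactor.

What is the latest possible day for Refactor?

Precedence pushes Refactor to at least Wed; downstream work caps Refactor at Thu.
Refactor at Thu is achievable: QA -> Tue, Integrate -> Mon, Docs -> Tue, Refactor -> Thu, Design -> Mon, Scope -> Fri.

Thu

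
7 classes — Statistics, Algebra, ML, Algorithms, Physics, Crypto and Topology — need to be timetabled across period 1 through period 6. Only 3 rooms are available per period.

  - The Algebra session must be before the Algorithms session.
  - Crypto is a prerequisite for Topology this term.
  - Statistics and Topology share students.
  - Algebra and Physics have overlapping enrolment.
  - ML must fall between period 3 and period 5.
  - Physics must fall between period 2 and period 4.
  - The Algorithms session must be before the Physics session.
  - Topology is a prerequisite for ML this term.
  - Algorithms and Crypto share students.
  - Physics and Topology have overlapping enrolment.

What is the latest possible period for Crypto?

Downstream work caps Crypto at period 3.
Crypto at period 3 is achievable: Crypto in period 3; Algebra in period 1; ML in period 5; Topology in period 4; Physics in period 3; Statistics in period 1; Algorithms in period 2.

period 3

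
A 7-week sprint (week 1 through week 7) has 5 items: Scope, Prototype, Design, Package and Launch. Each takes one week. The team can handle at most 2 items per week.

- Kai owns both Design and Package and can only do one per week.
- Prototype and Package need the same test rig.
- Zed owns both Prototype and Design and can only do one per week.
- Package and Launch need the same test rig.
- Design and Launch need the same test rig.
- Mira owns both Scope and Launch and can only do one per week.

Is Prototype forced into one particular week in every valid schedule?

Prototype can be week 1 (e.g. Design=week 2; Package=week 3; Scope=week 1; Prototype=week 1; Launch=week 4) or week 2 (e.g. Package -> week 3; Prototype -> week 2; Scope -> week 1; Design -> week 1; Launch -> week 2).

No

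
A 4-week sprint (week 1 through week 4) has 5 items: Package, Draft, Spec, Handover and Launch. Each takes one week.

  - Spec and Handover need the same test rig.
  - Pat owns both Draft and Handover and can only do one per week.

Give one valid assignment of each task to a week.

Launch -> week 1, Draft -> week 1, Package -> week 1, Handover -> week 2, Spec -> week 1

Checking: Spec(week 1) != Handover(week 2); Draft(week 1) != Handover(week 2).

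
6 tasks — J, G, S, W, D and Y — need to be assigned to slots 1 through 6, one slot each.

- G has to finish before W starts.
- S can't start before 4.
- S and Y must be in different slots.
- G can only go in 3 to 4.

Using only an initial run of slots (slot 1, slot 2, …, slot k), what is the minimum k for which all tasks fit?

4

The precedence chain requires at least 2 distinct slots.
S can't be placed before 4, so the schedule must run through at least slot 4.
4 works (last occupied slot: 4): for example J in 1, G in 3, W in 4, S in 4, D in 1, Y in 1.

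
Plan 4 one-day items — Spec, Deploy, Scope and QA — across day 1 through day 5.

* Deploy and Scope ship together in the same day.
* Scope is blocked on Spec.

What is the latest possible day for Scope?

Precedence pushes Scope to at least day 2.
Scope at day 5 is achievable: QA -> day 1, Deploy -> day 5, Spec -> day 1, Scope -> day 5.

day 5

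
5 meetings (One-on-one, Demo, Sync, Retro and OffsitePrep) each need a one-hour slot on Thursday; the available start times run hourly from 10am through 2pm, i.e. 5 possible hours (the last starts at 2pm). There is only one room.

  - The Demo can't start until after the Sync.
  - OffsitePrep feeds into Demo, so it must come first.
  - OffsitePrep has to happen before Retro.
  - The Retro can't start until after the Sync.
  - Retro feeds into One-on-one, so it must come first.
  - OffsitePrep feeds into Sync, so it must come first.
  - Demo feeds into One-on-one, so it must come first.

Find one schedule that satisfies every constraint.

OffsitePrep -> 10am; Retro -> 1pm; Sync -> 11am; Demo -> 12pm; One-on-one -> 2pm

Checking: Sync(11am) before Demo(12pm); OffsitePrep(10am) before Retro(1pm); OffsitePrep(10am) before Demo(12pm); Sync(11am) before Retro(1pm); OffsitePrep(10am) before Sync(11am); Demo(12pm) before One-on-one(2pm); Retro(1pm) before One-on-one(2pm); max 1 per hour (cap 1).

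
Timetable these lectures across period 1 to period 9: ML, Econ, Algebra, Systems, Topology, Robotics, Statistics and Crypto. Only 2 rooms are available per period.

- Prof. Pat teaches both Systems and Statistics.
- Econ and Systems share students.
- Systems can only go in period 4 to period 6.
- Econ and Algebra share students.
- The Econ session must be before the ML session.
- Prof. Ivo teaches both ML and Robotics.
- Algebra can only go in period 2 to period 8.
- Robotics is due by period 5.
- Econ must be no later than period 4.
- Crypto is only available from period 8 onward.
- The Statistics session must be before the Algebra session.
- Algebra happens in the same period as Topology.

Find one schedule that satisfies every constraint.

Crypto=period 8, Systems=period 4, ML=period 2, Econ=period 1, Topology=period 3, Statistics=period 2, Robotics=period 1, Algebra=period 3

Checking: Econ(period 1) before ML(period 2); Statistics(period 2) before Algebra(period 3); Systems(period 4) != Statistics(period 2); ML(period 2) != Robotics(period 1); Econ(period 1) != Systems(period 4); Econ(period 1) != Algebra(period 3); Algebra = Topology = period 3; Econ=period 1 in [period 1,period 4]; Systems=period 4 in [period 4,period 6]; Algebra=period 3 in [period 2,period 8]; Robotics=period 1 in [period 1,period 5]; Crypto=period 8 in [period 8,period 9]; max 2 per period (cap 2).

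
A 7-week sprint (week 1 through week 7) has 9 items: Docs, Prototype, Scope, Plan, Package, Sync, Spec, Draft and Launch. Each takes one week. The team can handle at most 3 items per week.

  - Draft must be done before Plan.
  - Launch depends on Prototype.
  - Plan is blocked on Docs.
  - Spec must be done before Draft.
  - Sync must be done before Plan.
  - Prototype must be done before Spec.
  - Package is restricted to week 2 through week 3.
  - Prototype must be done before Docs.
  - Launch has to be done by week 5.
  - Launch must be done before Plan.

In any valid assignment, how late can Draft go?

week 6

Precedence pushes Draft to at least week 3; downstream work caps Draft at week 6.
Draft at week 6 is achievable: Plan -> week 7; Launch -> week 2; Spec -> week 3; Scope -> week 1; Prototype -> week 1; Docs -> week 2; Sync -> week 1; Package -> week 2; Draft -> week 6.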